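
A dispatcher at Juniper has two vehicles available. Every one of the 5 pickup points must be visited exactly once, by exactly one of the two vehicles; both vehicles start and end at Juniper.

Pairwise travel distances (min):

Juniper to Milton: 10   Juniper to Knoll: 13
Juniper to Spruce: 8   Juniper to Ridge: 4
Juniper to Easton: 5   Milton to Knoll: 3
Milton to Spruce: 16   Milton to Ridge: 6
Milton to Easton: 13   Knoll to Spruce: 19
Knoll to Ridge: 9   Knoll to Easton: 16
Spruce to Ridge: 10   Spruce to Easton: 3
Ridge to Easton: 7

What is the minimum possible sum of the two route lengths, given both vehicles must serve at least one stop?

Check every non-empty split of the stops between the two vehicles; for each half take its own optimal tour:
  {Milton} + {Knoll, Spruce, Ridge, Easton}: 20 + 40 = 60
  {Knoll} + {Milton, Spruce, Ridge, Easton}: 26 + 34 = 60
  {Milton, Knoll} + {Spruce, Ridge, Easton}: 26 + 22 = 48
  {Spruce} + {Milton, Knoll, Ridge, Easton}: 16 + 34 = 50
  {Milton, Spruce} + {Knoll, Ridge, Easton}: 34 + 34 = 68
  {Knoll, Spruce} + {Milton, Ridge, Easton}: 40 + 28 = 68
  … (15 splits in total)
  {Milton, Knoll, Ridge} + {Spruce, Easton}: 26 + 16 = 42  ← best
Best: vehicle 1 Juniper → Milton → Knoll → Ridge → Juniper = 26; vehicle 2 Juniper → Spruce → Easton → Juniper = 16; combined 42.

42 min — the smallest possible combined total.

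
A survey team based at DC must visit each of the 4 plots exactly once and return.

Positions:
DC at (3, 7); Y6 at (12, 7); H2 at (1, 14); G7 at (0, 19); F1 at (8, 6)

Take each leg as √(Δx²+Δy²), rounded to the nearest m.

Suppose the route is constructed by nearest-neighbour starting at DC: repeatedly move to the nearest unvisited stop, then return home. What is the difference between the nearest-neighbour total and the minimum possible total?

From DC: F1=5, H2=7, Y6=9, G7=12 → choose F1 (5).
From F1: Y6=4, H2=11, G7=15 → choose Y6 (4).
From Y6: H2=13, G7=17 → choose H2 (13).
From H2: G7=5 → choose G7 (5).
NN route DC → F1 → Y6 → H2 → G7 → DC costs 39.
Optimal: DC → H2 → G7 → Y6 → F1 → DC costs 38 (by enumerating all 12 distinct tours).
Excess = 39 − 38 = 1.

The nearest-neighbour route is 1 m longer than optimal.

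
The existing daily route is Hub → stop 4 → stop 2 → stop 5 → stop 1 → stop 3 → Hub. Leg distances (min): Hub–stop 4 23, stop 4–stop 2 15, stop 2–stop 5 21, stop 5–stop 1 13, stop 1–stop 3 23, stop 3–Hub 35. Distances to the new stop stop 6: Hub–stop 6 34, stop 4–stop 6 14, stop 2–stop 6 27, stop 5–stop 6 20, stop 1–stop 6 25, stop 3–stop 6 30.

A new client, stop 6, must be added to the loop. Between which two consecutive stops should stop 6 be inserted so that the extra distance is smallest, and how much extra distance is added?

Insertion cost between consecutive stops i–j is d(i,stop 6) + d(stop 6,j) − d(i,j):
  between Hub and stop 4: 34 + 14 − 23 = 25
  between stop 4 and stop 2: 14 + 27 − 15 = 26
  between stop 2 and stop 5: 27 + 20 − 21 = 26
  between stop 5 and stop 1: 20 + 25 − 13 = 32
  between stop 1 and stop 3: 25 + 30 − 23 = 32
  between stop 3 and Hub: 30 + 34 − 35 = 29
Cheapest insertion is between Hub and stop 4, adding 25.
New total = 130 + 25 = 155.

+25 min — insert stop 6 between Hub and stop 4.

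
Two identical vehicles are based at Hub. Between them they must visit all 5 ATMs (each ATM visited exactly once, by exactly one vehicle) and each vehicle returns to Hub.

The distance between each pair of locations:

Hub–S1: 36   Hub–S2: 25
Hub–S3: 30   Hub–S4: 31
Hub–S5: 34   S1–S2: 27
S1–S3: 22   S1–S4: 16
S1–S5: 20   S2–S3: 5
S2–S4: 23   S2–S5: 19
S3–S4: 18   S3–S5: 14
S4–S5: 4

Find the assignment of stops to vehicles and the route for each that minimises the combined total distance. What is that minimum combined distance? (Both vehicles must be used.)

Minimum combined distance: 150.

There are 2^4 − 1 = 15 ways to divide the 5 stops into two non-empty groups. For each, the best each vehicle can do is its own shortest tour through its group:
  {S1} + {S2, S3, S4, S5}: 72 + 79 = 151
  {S2} + {S1, S3, S4, S5}: 50 + 100 = 150
  {S1, S2} + {S3, S4, S5}: 88 + 79 = 167
  {S3} + {S1, S2, S4, S5}: 60 + 100 = 160
  {S1, S3} + {S2, S4, S5}: 88 + 79 = 167
  {S2, S3} + {S1, S4, S5}: 60 + 90 = 150
  … (15 splits in total)
Best: vehicle 1 Hub → S2 → Hub = 50; vehicle 2 Hub → S1 → S4 → S5 → S3 → Hub = 100; combined 150.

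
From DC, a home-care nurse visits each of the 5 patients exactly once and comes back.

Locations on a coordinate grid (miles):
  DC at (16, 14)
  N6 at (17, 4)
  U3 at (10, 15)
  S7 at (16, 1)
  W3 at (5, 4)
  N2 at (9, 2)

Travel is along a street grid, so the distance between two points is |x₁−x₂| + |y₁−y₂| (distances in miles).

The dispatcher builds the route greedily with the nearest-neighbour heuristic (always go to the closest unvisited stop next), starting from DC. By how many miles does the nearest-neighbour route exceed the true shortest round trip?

DC: U3=7, N6=11, S7=13, N2=19, W3=21 ⇒ U3
U3: N2=14, W3=16, N6=18, S7=20 ⇒ N2
N2: W3=6, S7=8, N6=10 ⇒ W3
W3: N6=12, S7=14 ⇒ N6
N6: S7=4 ⇒ S7
NN route DC → U3 → N2 → W3 → N6 → S7 → DC costs 56.
Optimal: DC → N6 → S7 → N2 → W3 → U3 → DC costs 52 (by enumerating all 60 distinct tours).
Excess = 56 − 52 = 4.

4 miles longer than the optimal tour.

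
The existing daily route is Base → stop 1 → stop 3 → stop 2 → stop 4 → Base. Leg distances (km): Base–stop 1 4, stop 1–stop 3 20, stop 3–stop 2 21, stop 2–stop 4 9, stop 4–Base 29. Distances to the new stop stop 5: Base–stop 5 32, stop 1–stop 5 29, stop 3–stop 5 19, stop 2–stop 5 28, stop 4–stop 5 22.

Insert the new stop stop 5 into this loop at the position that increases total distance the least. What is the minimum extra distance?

Minimum extra distance: 25 km, inserting stop 5 between stop 4 and Base.

Insertion cost between consecutive stops i–j is d(i,stop 5) + d(stop 5,j) − d(i,j):
  between Base and stop 1: 32 + 29 − 4 = 57
  between stop 1 and stop 3: 29 + 19 − 20 = 28
  between stop 3 and stop 2: 19 + 28 − 21 = 26
  between stop 2 and stop 4: 28 + 22 − 9 = 41
  between stop 4 and Base: 22 + 32 − 29 = 25
Cheapest insertion is between stop 4 and Base, adding 25.
New total = 83 + 25 = 108.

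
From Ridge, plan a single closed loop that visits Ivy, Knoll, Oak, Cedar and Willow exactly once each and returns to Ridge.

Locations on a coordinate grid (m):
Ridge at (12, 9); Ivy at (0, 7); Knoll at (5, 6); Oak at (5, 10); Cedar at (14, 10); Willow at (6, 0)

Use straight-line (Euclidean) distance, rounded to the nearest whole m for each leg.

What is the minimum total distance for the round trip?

Shortest round trip = 39 m.

With 5 stops there are 5!/2 = 60 distinct round trips (a route and its reverse cost the same).
Ridge→Ivy→Knoll→Oak→Cedar→Willow→Ridge: 12+5+4+9+13+11 = 54
Ridge→Ivy→Knoll→Oak→Willow→Cedar→Ridge: 12+5+4+10+13+2 = 46
Ridge→Ivy→Knoll→Cedar→Oak→Willow→Ridge: 12+5+10+9+10+11 = 57
Ridge→Ivy→Knoll→Cedar→Willow→Oak→Ridge: 12+5+10+13+10+7 = 57
Ridge→Ivy→Knoll→Willow→Oak→Cedar→Ridge: 12+5+6+10+9+2 = 44
Ridge→Ivy→Knoll→Willow→Cedar→Oak→Ridge: 12+5+6+13+9+7 = 52
Ridge→Ivy→Oak→Knoll→Cedar→Willow→Ridge: 12+6+4+10+13+11 = 56
Ridge→Ivy→Oak→Knoll→Willow→Cedar→Ridge: 12+6+4+6+13+2 = 43
Ridge→Ivy→Oak→Cedar→Knoll→Willow→Ridge: 12+6+9+10+6+11 = 54
Ridge→Ivy→Oak→Cedar→Willow→Knoll→Ridge: 12+6+9+13+6+8 = 54
Ridge→Ivy→Oak→Willow→Knoll→Cedar→Ridge: 12+6+10+6+10+2 = 46
Ridge→Ivy→Oak→Willow→Cedar→Knoll→Ridge: 12+6+10+13+10+8 = 59
Ridge→Ivy→Cedar→Knoll→Oak→Willow→Ridge: 12+14+10+4+10+11 = 61
Ridge→Ivy→Cedar→Knoll→Willow→Oak→Ridge: 12+14+10+6+10+7 = 59
… (46 more)
Ridge→Oak→Ivy→Knoll→Willow→Cedar→Ridge: 7+6+5+6+13+2 = 39  ← best
The minimum is 39.
One optimal route: Ridge → Oak → Ivy → Knoll → Willow → Cedar → Ridge (or its reverse).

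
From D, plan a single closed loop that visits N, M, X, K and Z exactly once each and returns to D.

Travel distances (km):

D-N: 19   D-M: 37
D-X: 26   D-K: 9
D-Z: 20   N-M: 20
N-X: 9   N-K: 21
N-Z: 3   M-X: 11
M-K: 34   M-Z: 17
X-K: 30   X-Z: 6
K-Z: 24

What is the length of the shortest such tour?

Minimum total distance: 82 km.

There are 60 distinct closed tours to check (reversals are equivalent).
D-N-M-X-K-Z-D: 19+20+11+30+24+20 = 124
D-N-M-X-Z-K-D: 19+20+11+6+24+9 = 89
D-N-M-K-X-Z-D: 19+20+34+30+6+20 = 129
D-N-M-K-Z-X-D: 19+20+34+24+6+26 = 129
D-N-M-Z-X-K-D: 19+20+17+6+30+9 = 101
D-N-M-Z-K-X-D: 19+20+17+24+30+26 = 136
D-N-X-M-K-Z-D: 19+9+11+34+24+20 = 117
D-N-X-M-Z-K-D: 19+9+11+17+24+9 = 89
D-N-X-K-M-Z-D: 19+9+30+34+17+20 = 129
D-N-X-K-Z-M-D: 19+9+30+24+17+37 = 136
D-N-X-Z-M-K-D: 19+9+6+17+34+9 = 94
D-N-X-Z-K-M-D: 19+9+6+24+34+37 = 129
D-N-K-M-X-Z-D: 19+21+34+11+6+20 = 111
D-N-K-M-Z-X-D: 19+21+34+17+6+26 = 123
… (46 more)
D-N-Z-X-M-K-D: 19+3+6+11+34+9 = 82  ← best
The minimum is 82.
One optimal route: D → N → Z → X → M → K → D (or its reverse).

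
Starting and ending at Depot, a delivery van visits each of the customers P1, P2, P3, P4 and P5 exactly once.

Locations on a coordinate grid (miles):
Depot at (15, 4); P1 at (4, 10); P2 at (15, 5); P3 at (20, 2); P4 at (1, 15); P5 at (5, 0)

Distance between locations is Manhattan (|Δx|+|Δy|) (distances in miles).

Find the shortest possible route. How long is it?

With 5 stops there are 5!/2 = 60 distinct round trips (a route and its reverse cost the same).
Depot→P1→P2→P3→P4→P5→Depot: 17+16+8+32+19+14 = 106
Depot→P1→P2→P3→P5→P4→Depot: 17+16+8+17+19+25 = 102
Depot→P1→P2→P4→P3→P5→Depot: 17+16+24+32+17+14 = 120
Depot→P1→P2→P4→P5→P3→Depot: 17+16+24+19+17+7 = 100
Depot→P1→P2→P5→P3→P4→Depot: 17+16+15+17+32+25 = 122
Depot→P1→P2→P5→P4→P3→Depot: 17+16+15+19+32+7 = 106
Depot→P1→P3→P2→P4→P5→Depot: 17+24+8+24+19+14 = 106
Depot→P1→P3→P2→P5→P4→Depot: 17+24+8+15+19+25 = 108
Depot→P1→P3→P4→P2→P5→Depot: 17+24+32+24+15+14 = 126
Depot→P1→P3→P4→P5→P2→Depot: 17+24+32+19+15+1 = 108
Depot→P1→P3→P5→P2→P4→Depot: 17+24+17+15+24+25 = 122
Depot→P1→P3→P5→P4→P2→Depot: 17+24+17+19+24+1 = 102
Depot→P1→P4→P2→P3→P5→Depot: 17+8+24+8+17+14 = 88
Depot→P1→P4→P2→P5→P3→Depot: 17+8+24+15+17+7 = 88
… (46 more)
Depot→P2→P1→P4→P5→P3→Depot: 1+16+8+19+17+7 = 68  ← best
The minimum is 68.
One optimal route: Depot → P2 → P1 → P4 → P5 → P3 → Depot (or its reverse).

Shortest round trip = 68 miles.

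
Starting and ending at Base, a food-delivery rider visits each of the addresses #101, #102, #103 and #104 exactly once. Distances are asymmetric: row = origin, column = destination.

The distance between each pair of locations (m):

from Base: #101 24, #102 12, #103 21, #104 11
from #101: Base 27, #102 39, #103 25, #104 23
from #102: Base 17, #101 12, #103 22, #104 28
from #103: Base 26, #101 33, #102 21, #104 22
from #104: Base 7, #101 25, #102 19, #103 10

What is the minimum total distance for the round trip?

Base-#101-#102-#103-#104-Base: 24+39+22+22+7 = 114
Base-#101-#102-#104-#103-Base: 24+39+28+10+26 = 127
Base-#101-#103-#102-#104-Base: 24+25+21+28+7 = 105
Base-#101-#103-#104-#102-Base: 24+25+22+19+17 = 107
Base-#101-#104-#102-#103-Base: 24+23+19+22+26 = 114
Base-#101-#104-#103-#102-Base: 24+23+10+21+17 = 95
Base-#102-#101-#103-#104-Base: 12+12+25+22+7 = 78
Base-#102-#101-#104-#103-Base: 12+12+23+10+26 = 83
Base-#102-#103-#101-#104-Base: 12+22+33+23+7 = 97
Base-#102-#103-#104-#101-Base: 12+22+22+25+27 = 108
Base-#102-#104-#101-#103-Base: 12+28+25+25+26 = 116
Base-#102-#104-#103-#101-Base: 12+28+10+33+27 = 110
Base-#103-#101-#102-#104-Base: 21+33+39+28+7 = 128
Base-#103-#101-#104-#102-Base: 21+33+23+19+17 = 113
… (10 more)
The minimum is 78.
One optimal route: Base → #102 → #101 → #103 → #104 → Base.

78 m — the shortest possible round trip.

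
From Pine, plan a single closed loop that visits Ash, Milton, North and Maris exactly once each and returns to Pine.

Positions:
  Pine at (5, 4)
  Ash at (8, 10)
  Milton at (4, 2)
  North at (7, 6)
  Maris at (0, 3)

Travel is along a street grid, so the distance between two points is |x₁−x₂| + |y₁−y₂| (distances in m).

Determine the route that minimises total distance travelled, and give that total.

Shortest round trip = 32 m.

Pine → Ash → Milton → North → Maris → Pine: 9+12+7+10+6 = 44
Pine → Ash → Milton → Maris → North → Pine: 9+12+5+10+4 = 40
Pine → Ash → North → Milton → Maris → Pine: 9+5+7+5+6 = 32
Pine → Ash → North → Maris → Milton → Pine: 9+5+10+5+3 = 32
Pine → Ash → Maris → Milton → North → Pine: 9+15+5+7+4 = 40
Pine → Ash → Maris → North → Milton → Pine: 9+15+10+7+3 = 44
Pine → Milton → Ash → North → Maris → Pine: 3+12+5+10+6 = 36
Pine → Milton → Ash → Maris → North → Pine: 3+12+15+10+4 = 44
Pine → Milton → North → Ash → Maris → Pine: 3+7+5+15+6 = 36
Pine → Milton → Maris → Ash → North → Pine: 3+5+15+5+4 = 32
Pine → North → Ash → Milton → Maris → Pine: 4+5+12+5+6 = 32
Pine → North → Milton → Ash → Maris → Pine: 4+7+12+15+6 = 44
The minimum is 32.
One optimal route: Pine → Ash → North → Milton → Maris → Pine (or its reverse).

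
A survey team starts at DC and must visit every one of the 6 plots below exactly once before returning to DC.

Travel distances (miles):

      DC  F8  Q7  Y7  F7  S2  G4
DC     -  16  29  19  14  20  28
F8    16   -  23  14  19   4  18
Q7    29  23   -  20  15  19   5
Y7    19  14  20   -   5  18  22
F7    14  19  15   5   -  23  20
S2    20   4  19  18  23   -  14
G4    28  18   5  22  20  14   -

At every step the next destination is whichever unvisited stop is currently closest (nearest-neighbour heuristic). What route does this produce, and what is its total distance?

Total distance 85 miles via the nearest-neighbour route DC → F7 → Y7 → F8 → S2 → G4 → Q7 → DC.

From DC: distances to unvisited — F7=14, F8=16, Y7=19, S2=20, G4=28, Q7=29. Nearest is F7 (14).
From F7: distances to unvisited — Y7=5, Q7=15, F8=19, G4=20, S2=23. Nearest is Y7 (5).
From Y7: distances to unvisited — F8=14, S2=18, Q7=20, G4=22. Nearest is F8 (14).
From F8: distances to unvisited — S2=4, G4=18, Q7=23. Nearest is S2 (4).
From S2: distances to unvisited — G4=14, Q7=19. Nearest is G4 (14).
From G4: distances to unvisited — Q7=5. Nearest is Q7 (5).
Return Q7→DC: 29.
Total = 14 + 5 + 14 + 4 + 14 + 5 + 29 = 85.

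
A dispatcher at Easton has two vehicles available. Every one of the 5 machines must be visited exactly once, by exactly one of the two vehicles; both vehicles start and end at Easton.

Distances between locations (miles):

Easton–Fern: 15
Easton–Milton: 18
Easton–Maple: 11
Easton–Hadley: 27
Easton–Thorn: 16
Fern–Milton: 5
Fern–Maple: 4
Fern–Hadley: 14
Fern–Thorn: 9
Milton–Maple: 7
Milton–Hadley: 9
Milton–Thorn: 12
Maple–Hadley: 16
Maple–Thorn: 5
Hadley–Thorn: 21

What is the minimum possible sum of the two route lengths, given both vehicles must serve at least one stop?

88 miles — the smallest possible combined total.

Try each way of splitting the stops between the two vehicles (each non-empty) and, for each split, find the best tour for each vehicle:
  {Fern} + {Milton, Maple, Hadley, Thorn}: 30 + 64 = 94
  {Milton} + {Fern, Maple, Hadley, Thorn}: 36 + 66 = 102
  {Fern, Milton} + {Maple, Hadley, Thorn}: 38 + 64 = 102
  {Maple} + {Fern, Milton, Hadley, Thorn}: 22 + 66 = 88
  {Fern, Maple} + {Milton, Hadley, Thorn}: 30 + 64 = 94
  {Milton, Maple} + {Fern, Hadley, Thorn}: 36 + 66 = 102
  … (15 splits in total)
Best: vehicle 1 Easton → Maple → Easton = 22; vehicle 2 Easton → Fern → Milton → Hadley → Thorn → Easton = 66; combined 88.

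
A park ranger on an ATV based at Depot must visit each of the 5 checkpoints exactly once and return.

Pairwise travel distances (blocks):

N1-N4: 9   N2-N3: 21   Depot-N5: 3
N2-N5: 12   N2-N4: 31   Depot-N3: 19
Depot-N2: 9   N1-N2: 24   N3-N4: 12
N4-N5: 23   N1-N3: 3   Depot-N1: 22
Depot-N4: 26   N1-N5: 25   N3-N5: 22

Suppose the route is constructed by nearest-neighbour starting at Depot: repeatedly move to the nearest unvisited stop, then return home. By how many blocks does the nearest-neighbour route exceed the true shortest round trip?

Depot: N5=3, N2=9, N3=19, N1=22, N4=26 ⇒ N5
N5: N2=12, N3=22, N4=23, N1=25 ⇒ N2
N2: N3=21, N1=24, N4=31 ⇒ N3
N3: N1=3, N4=12 ⇒ N1
N1: N4=9 ⇒ N4
NN route Depot → N5 → N2 → N3 → N1 → N4 → Depot costs 74.
Optimal: Depot → N2 → N3 → N1 → N4 → N5 → Depot costs 68 (by enumerating all 60 distinct tours).
Excess = 74 − 68 = 6.

The nearest-neighbour route is 6 blocks longer than optimal.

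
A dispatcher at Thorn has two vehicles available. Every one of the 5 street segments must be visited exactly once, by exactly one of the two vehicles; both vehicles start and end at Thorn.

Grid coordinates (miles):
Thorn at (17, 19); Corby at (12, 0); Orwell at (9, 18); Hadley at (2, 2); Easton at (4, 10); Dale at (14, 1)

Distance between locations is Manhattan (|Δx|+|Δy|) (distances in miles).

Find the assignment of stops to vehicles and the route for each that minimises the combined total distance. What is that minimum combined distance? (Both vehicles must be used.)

Check every non-empty split of the stops between the two vehicles; for each half take its own optimal tour:
  {Corby} + {Orwell, Hadley, Easton, Dale}: 48 + 66 = 114
  {Orwell} + {Corby, Hadley, Easton, Dale}: 18 + 68 = 86
  {Corby, Orwell} + {Hadley, Easton, Dale}: 54 + 66 = 120
  {Hadley} + {Corby, Orwell, Easton, Dale}: 64 + 64 = 128
  {Corby, Hadley} + {Orwell, Easton, Dale}: 68 + 62 = 130
  {Orwell, Hadley} + {Corby, Easton, Dale}: 64 + 64 = 128
  … (15 splits in total)
Best: vehicle 1 Thorn → Orwell → Thorn = 18; vehicle 2 Thorn → Easton → Hadley → Corby → Dale → Thorn = 68; combined 86.

86 miles — the smallest possible combined total.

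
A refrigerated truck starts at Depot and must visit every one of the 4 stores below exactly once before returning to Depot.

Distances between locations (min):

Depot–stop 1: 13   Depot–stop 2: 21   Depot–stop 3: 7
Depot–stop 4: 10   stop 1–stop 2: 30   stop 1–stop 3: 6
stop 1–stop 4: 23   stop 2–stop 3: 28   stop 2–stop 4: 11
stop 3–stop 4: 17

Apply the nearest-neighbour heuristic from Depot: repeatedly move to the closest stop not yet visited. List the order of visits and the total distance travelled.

From Depot: distances to unvisited — stop 3=7, stop 4=10, stop 1=13, stop 2=21. Nearest is stop 3 (7).
From stop 3: distances to unvisited — stop 1=6, stop 4=17, stop 2=28. Nearest is stop 1 (6).
From stop 1: distances to unvisited — stop 4=23, stop 2=30. Nearest is stop 4 (23).
From stop 4: distances to unvisited — stop 2=11. Nearest is stop 2 (11).
Return stop 2→Depot: 21.
Total = 7 + 6 + 23 + 11 + 21 = 68.

68 min along Depot → stop 3 → stop 1 → stop 4 → stop 2 → Depot.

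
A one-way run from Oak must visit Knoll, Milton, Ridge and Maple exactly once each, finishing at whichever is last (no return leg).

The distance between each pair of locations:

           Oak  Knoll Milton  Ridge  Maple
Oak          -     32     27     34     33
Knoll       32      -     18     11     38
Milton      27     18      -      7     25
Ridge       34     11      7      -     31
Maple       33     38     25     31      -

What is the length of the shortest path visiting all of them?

Shortest open route: 75.

There are 4! = 24 possible orderings.
Oak→Knoll→Milton→Ridge→Maple: 32+18+7+31 = 88
Oak→Knoll→Milton→Maple→Ridge: 32+18+25+31 = 106
Oak→Knoll→Ridge→Milton→Maple: 32+11+7+25 = 75
Oak→Knoll→Ridge→Maple→Milton: 32+11+31+25 = 99
Oak→Knoll→Maple→Milton→Ridge: 32+38+25+7 = 102
Oak→Knoll→Maple→Ridge→Milton: 32+38+31+7 = 108
Oak→Milton→Knoll→Ridge→Maple: 27+18+11+31 = 87
Oak→Milton→Knoll→Maple→Ridge: 27+18+38+31 = 114
Oak→Milton→Ridge→Knoll→Maple: 27+7+11+38 = 83
Oak→Milton→Ridge→Maple→Knoll: 27+7+31+38 = 103
Oak→Milton→Maple→Knoll→Ridge: 27+25+38+11 = 101
Oak→Milton→Maple→Ridge→Knoll: 27+25+31+11 = 94
Oak→Ridge→Knoll→Milton→Maple: 34+11+18+25 = 88
Oak→Ridge→Knoll→Maple→Milton: 34+11+38+25 = 108
… (10 more)
The minimum is 75.
One shortest path: Oak → Knoll → Ridge → Milton → Maple.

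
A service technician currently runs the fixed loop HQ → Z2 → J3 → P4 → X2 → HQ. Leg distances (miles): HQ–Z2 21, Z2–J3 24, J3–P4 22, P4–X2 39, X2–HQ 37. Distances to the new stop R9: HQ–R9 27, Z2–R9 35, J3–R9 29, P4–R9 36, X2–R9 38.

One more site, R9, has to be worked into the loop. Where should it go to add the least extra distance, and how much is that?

Adding 28 miles by placing R9 on the X2–HQ leg.

Insertion cost between consecutive stops i–j is d(i,R9) + d(R9,j) − d(i,j):
  between HQ and Z2: 27 + 35 − 21 = 41
  between Z2 and J3: 35 + 29 − 24 = 40
  between J3 and P4: 29 + 36 − 22 = 43
  between P4 and X2: 36 + 38 − 39 = 35
  between X2 and HQ: 38 + 27 − 37 = 28
Cheapest insertion is between X2 and HQ, adding 28.
New total = 143 + 28 = 171.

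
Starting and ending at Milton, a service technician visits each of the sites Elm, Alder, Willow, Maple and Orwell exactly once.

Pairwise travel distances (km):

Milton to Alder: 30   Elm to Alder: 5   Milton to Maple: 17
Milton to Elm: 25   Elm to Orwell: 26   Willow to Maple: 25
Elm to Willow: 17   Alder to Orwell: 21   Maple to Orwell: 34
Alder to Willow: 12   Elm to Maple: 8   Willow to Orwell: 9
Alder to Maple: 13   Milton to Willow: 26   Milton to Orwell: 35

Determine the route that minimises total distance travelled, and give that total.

Shortest round trip = 86 km.

With 5 stops there are 5!/2 = 60 distinct round trips (a route and its reverse cost the same).
Milton - Elm - Alder - Willow - Maple - Orwell - Milton: 25+5+12+25+34+35 = 136
Milton - Elm - Alder - Willow - Orwell - Maple - Milton: 25+5+12+9+34+17 = 102
Milton - Elm - Alder - Maple - Willow - Orwell - Milton: 25+5+13+25+9+35 = 112
Milton - Elm - Alder - Maple - Orwell - Willow - Milton: 25+5+13+34+9+26 = 112
Milton - Elm - Alder - Orwell - Willow - Maple - Milton: 25+5+21+9+25+17 = 102
Milton - Elm - Alder - Orwell - Maple - Willow - Milton: 25+5+21+34+25+26 = 136
Milton - Elm - Willow - Alder - Maple - Orwell - Milton: 25+17+12+13+34+35 = 136
Milton - Elm - Willow - Alder - Orwell - Maple - Milton: 25+17+12+21+34+17 = 126
Milton - Elm - Willow - Maple - Alder - Orwell - Milton: 25+17+25+13+21+35 = 136
Milton - Elm - Willow - Maple - Orwell - Alder - Milton: 25+17+25+34+21+30 = 152
Milton - Elm - Willow - Orwell - Alder - Maple - Milton: 25+17+9+21+13+17 = 102
Milton - Elm - Willow - Orwell - Maple - Alder - Milton: 25+17+9+34+13+30 = 128
Milton - Elm - Maple - Alder - Willow - Orwell - Milton: 25+8+13+12+9+35 = 102
Milton - Elm - Maple - Alder - Orwell - Willow - Milton: 25+8+13+21+9+26 = 102
… (46 more)
Milton - Willow - Orwell - Alder - Elm - Maple - Milton: 26+9+21+5+8+17 = 86  ← best
The minimum is 86.
One optimal route: Milton → Willow → Orwell → Alder → Elm → Maple → Milton (or its reverse).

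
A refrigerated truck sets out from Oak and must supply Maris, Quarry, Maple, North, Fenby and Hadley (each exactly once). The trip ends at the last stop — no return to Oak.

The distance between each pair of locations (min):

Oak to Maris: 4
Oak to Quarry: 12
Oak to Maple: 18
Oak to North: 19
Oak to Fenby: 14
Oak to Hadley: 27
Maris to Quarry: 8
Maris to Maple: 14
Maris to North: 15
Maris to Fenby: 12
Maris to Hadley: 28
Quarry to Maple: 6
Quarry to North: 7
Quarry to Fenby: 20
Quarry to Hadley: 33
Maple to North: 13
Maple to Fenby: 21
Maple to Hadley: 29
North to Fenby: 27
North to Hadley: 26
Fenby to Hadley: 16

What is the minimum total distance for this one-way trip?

69 min — the minimum one-way total.

There are 6! = 720 possible orderings.
Oak → Maris → Quarry → Maple → North → Fenby → Hadley: 4+8+6+13+27+16 = 74
Oak → Maris → Quarry → Maple → North → Hadley → Fenby: 4+8+6+13+26+16 = 73
Oak → Maris → Quarry → Maple → Fenby → North → Hadley: 4+8+6+21+27+26 = 92
Oak → Maris → Quarry → Maple → Fenby → Hadley → North: 4+8+6+21+16+26 = 81
Oak → Maris → Quarry → Maple → Hadley → North → Fenby: 4+8+6+29+26+27 = 100
Oak → Maris → Quarry → Maple → Hadley → Fenby → North: 4+8+6+29+16+27 = 90
Oak → Maris → Quarry → North → Maple → Fenby → Hadley: 4+8+7+13+21+16 = 69
Oak → Maris → Quarry → North → Maple → Hadley → Fenby: 4+8+7+13+29+16 = 77
… (712 more)
The minimum is 69.
One shortest path: Oak → Maris → Quarry → North → Maple → Fenby → Hadley.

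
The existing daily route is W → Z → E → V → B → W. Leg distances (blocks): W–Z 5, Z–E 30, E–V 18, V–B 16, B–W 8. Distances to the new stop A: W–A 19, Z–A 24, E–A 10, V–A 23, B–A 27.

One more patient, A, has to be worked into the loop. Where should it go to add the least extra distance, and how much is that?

Insertion cost between consecutive stops i–j is d(i,A) + d(A,j) − d(i,j):
  between W and Z: 19 + 24 − 5 = 38
  between Z and E: 24 + 10 − 30 = 4
  between E and V: 10 + 23 − 18 = 15
  between V and B: 23 + 27 − 16 = 34
  between B and W: 27 + 19 − 8 = 38
Cheapest insertion is between Z and E, adding 4.
New total = 77 + 4 = 81.

Minimum extra distance: 4 blocks, inserting A between Z and E.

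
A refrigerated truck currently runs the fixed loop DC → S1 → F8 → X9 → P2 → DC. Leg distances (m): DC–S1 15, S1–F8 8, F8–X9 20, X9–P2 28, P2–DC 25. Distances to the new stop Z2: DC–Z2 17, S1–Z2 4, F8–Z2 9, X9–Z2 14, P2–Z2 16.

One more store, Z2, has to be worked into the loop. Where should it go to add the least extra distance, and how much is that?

Insertion cost between consecutive stops i–j is d(i,Z2) + d(Z2,j) − d(i,j):
  between DC and S1: 17 + 4 − 15 = 6
  between S1 and F8: 4 + 9 − 8 = 5
  between F8 and X9: 9 + 14 − 20 = 3
  between X9 and P2: 14 + 16 − 28 = 2
  between P2 and DC: 16 + 17 − 25 = 8
Cheapest insertion is between X9 and P2, adding 2.
New total = 96 + 2 = 98.

Minimum extra distance: 2 m, inserting Z2 between X9 and P2.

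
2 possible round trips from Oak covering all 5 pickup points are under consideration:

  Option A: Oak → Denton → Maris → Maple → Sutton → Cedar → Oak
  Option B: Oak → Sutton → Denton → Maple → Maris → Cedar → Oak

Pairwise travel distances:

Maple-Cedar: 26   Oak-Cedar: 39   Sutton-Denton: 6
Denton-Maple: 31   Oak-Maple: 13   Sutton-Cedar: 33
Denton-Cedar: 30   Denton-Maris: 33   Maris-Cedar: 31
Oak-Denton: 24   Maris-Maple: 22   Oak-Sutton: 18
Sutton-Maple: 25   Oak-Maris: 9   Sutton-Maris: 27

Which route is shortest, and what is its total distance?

147 — Option B is the shortest.

Option A: 24 + 33 + 22 + 25 + 33 + 39 = 176
Option B: 18 + 6 + 31 + 22 + 31 + 39 = 147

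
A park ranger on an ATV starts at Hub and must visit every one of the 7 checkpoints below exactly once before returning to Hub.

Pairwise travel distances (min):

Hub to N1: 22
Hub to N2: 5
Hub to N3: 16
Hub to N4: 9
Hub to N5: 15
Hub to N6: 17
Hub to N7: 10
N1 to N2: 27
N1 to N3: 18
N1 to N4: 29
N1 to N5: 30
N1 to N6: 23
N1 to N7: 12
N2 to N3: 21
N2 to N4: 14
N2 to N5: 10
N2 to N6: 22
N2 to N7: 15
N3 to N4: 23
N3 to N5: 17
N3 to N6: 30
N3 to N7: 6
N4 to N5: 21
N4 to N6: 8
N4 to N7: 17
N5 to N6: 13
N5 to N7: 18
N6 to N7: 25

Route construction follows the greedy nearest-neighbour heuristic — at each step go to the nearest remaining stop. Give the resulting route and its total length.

From Hub: distances to unvisited — N2=5, N4=9, N7=10, N5=15, N3=16, N6=17, N1=22. Nearest is N2 (5).
From N2: distances to unvisited — N5=10, N4=14, N7=15, N3=21, N6=22, N1=27. Nearest is N5 (10).
From N5: distances to unvisited — N6=13, N3=17, N7=18, N4=21, N1=30. Nearest is N6 (13).
From N6: distances to unvisited — N4=8, N1=23, N7=25, N3=30. Nearest is N4 (8).
From N4: distances to unvisited — N7=17, N3=23, N1=29. Nearest is N7 (17).
From N7: distances to unvisited — N3=6, N1=12. Nearest is N3 (6).
From N3: distances to unvisited — N1=18. Nearest is N1 (18).
Return N1→Hub: 22.
Total = 5 + 10 + 13 + 8 + 17 + 6 + 18 + 22 = 99.

99 min along Hub → N2 → N5 → N6 → N4 → N7 → N3 → N1 → Hub.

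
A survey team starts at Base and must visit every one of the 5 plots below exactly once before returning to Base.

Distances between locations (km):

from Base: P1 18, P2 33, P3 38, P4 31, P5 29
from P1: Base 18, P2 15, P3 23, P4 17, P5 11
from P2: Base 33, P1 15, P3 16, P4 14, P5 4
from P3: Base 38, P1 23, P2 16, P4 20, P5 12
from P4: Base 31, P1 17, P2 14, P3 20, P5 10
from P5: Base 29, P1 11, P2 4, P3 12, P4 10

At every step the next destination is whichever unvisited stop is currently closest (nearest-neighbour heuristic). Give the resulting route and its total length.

Base → [P1:18 / P5:29 / P4:31 / P2:33 / P3:38] → P1 (18)
P1 → [P5:11 / P2:15 / P4:17 / P3:23] → P5 (11)
P5 → [P2:4 / P4:10 / P3:12] → P2 (4)
P2 → [P4:14 / P3:16] → P4 (14)
P4 → [P3:20] → P3 (20)
Return P3→Base: 38.
Total = 18 + 11 + 4 + 14 + 20 + 38 = 105.

105 km along Base → P1 → P5 → P2 → P4 → P3 → Base.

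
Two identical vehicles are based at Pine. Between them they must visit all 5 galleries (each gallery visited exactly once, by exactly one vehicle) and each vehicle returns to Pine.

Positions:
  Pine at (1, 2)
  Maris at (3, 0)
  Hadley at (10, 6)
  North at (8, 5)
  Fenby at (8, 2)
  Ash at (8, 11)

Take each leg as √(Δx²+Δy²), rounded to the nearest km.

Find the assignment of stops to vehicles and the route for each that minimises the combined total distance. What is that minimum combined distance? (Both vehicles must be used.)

Minimum combined distance: 34 km.

Check every non-empty split of the stops between the two vehicles; for each half take its own optimal tour:
  {Maris} + {Hadley, North, Fenby, Ash}: 6 + 28 = 34
  {Hadley} + {Maris, North, Fenby, Ash}: 20 + 28 = 48
  {Maris, Hadley} + {North, Fenby, Ash}: 22 + 27 = 49
  {North} + {Maris, Hadley, Fenby, Ash}: 16 + 28 = 44
  {Maris, North} + {Hadley, Fenby, Ash}: 18 + 27 = 45
  {Hadley, North} + {Maris, Fenby, Ash}: 20 + 28 = 48
  … (15 splits in total)
Best: vehicle 1 Pine → Maris → Pine = 6; vehicle 2 Pine → Fenby → North → Hadley → Ash → Pine = 28; combined 34.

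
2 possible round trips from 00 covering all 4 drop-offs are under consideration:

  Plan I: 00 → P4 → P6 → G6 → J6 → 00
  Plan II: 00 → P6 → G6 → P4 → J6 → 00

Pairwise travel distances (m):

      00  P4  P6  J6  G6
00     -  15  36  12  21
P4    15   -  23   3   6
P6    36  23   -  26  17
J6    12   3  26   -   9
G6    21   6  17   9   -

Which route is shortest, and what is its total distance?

Shortest is Plan II, total 74 m.

Plan I: 15 + 23 + 17 + 9 + 12 = 76
Plan II: 36 + 17 + 6 + 3 + 12 = 74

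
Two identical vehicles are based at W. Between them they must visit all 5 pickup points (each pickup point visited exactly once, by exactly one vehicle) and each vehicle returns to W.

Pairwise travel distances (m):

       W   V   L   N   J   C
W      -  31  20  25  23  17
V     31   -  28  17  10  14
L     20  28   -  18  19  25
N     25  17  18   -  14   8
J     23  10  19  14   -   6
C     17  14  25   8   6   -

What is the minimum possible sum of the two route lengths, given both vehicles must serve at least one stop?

There are 2^4 − 1 = 15 ways to divide the 5 stops into two non-empty groups. For each, the best each vehicle can do is its own shortest tour through its group:
  {V} + {L, N, J, C}: 62 + 75 = 137
  {L} + {V, N, J, C}: 40 + 75 = 115
  {V, L} + {N, J, C}: 79 + 62 = 141
  {N} + {V, L, J, C}: 50 + 80 = 130
  {V, N} + {L, J, C}: 73 + 62 = 135
  {L, N} + {V, J, C}: 63 + 64 = 127
  … (15 splits in total)
Best: vehicle 1 W → L → W = 40; vehicle 2 W → N → V → J → C → W = 75; combined 115.

Minimum combined distance: 115 m.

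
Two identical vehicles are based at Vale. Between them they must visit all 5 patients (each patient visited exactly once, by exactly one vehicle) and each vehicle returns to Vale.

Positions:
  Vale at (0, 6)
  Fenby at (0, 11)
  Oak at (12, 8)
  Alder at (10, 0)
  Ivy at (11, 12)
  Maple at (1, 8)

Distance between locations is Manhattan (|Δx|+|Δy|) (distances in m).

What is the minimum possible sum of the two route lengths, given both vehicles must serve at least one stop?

Try each way of splitting the stops between the two vehicles (each non-empty) and, for each split, find the best tour for each vehicle:
  {Fenby} + {Oak, Alder, Ivy, Maple}: 10 + 48 = 58
  {Oak} + {Fenby, Alder, Ivy, Maple}: 28 + 48 = 76
  {Fenby, Oak} + {Alder, Ivy, Maple}: 34 + 46 = 80
  {Alder} + {Fenby, Oak, Ivy, Maple}: 32 + 36 = 68
  {Fenby, Alder} + {Oak, Ivy, Maple}: 42 + 36 = 78
  {Oak, Alder} + {Fenby, Ivy, Maple}: 40 + 34 = 74
  … (15 splits in total)
  {Fenby, Oak, Alder, Ivy} + {Maple}: 48 + 6 = 54  ← best
Best: vehicle 1 Vale → Fenby → Ivy → Oak → Alder → Vale = 48; vehicle 2 Vale → Maple → Vale = 6; combined 54.

Minimum combined distance: 54 m.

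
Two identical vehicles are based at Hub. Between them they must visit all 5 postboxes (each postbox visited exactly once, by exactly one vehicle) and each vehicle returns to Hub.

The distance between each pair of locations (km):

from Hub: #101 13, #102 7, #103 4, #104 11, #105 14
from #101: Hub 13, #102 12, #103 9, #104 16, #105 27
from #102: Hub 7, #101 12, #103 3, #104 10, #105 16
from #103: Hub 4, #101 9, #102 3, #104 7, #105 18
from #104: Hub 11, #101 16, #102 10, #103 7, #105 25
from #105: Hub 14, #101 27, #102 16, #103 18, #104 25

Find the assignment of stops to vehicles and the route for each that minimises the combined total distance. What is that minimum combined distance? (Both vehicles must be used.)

Try each way of splitting the stops between the two vehicles (each non-empty) and, for each split, find the best tour for each vehicle:
  {#101} + {#102, #103, #104, #105}: 26 + 51 = 77
  {#102} + {#101, #103, #104, #105}: 14 + 68 = 82
  {#101, #102} + {#103, #104, #105}: 32 + 50 = 82
  {#103} + {#101, #102, #104, #105}: 8 + 69 = 77
  {#101, #103} + {#102, #104, #105}: 26 + 51 = 77
  {#102, #103} + {#101, #104, #105}: 14 + 68 = 82
  … (15 splits in total)
  {#101, #102, #103, #104} + {#105}: 46 + 28 = 74  ← best
Best: vehicle 1 Hub → #101 → #102 → #103 → #104 → Hub = 46; vehicle 2 Hub → #105 → Hub = 28; combined 74.

Minimum combined distance: 74 km.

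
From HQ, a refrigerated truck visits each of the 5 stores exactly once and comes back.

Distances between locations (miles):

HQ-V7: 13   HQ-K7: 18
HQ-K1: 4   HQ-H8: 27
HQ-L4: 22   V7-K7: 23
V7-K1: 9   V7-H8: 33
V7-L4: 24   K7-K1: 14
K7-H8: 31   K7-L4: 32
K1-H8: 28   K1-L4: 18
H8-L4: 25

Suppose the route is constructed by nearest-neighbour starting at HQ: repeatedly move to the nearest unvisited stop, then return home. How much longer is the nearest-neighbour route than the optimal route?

3 miles longer than the optimal tour.

HQ: K1=4, V7=13, K7=18, L4=22, H8=27 ⇒ K1
K1: V7=9, K7=14, L4=18, H8=28 ⇒ V7
V7: K7=23, L4=24, H8=33 ⇒ K7
K7: H8=31, L4=32 ⇒ H8
H8: L4=25 ⇒ L4
NN route HQ → K1 → V7 → K7 → H8 → L4 → HQ costs 114.
Optimal: HQ → V7 → L4 → H8 → K7 → K1 → HQ costs 111 (by enumerating all 60 distinct tours).
Excess = 114 − 111 = 3.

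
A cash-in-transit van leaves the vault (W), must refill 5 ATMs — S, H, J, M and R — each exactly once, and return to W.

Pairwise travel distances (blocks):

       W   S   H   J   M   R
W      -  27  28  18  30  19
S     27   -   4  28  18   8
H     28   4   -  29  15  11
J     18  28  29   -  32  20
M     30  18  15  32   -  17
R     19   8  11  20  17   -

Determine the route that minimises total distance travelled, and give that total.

Shortest round trip = 95 blocks.

There are 60 distinct closed tours to check (reversals are equivalent).
W - S - H - J - M - R - W: 27+4+29+32+17+19 = 128
W - S - H - J - R - M - W: 27+4+29+20+17+30 = 127
W - S - H - M - J - R - W: 27+4+15+32+20+19 = 117
W - S - H - M - R - J - W: 27+4+15+17+20+18 = 101
W - S - H - R - J - M - W: 27+4+11+20+32+30 = 124
W - S - H - R - M - J - W: 27+4+11+17+32+18 = 109
W - S - J - H - M - R - W: 27+28+29+15+17+19 = 135
W - S - J - H - R - M - W: 27+28+29+11+17+30 = 142
W - S - J - M - H - R - W: 27+28+32+15+11+19 = 132
W - S - J - M - R - H - W: 27+28+32+17+11+28 = 143
W - S - J - R - H - M - W: 27+28+20+11+15+30 = 131
W - S - J - R - M - H - W: 27+28+20+17+15+28 = 135
W - S - M - H - J - R - W: 27+18+15+29+20+19 = 128
W - S - M - H - R - J - W: 27+18+15+11+20+18 = 109
… (46 more)
W - J - R - S - H - M - W: 18+20+8+4+15+30 = 95  ← best
The minimum is 95.
One optimal route: W → J → R → S → H → M → W (or its reverse).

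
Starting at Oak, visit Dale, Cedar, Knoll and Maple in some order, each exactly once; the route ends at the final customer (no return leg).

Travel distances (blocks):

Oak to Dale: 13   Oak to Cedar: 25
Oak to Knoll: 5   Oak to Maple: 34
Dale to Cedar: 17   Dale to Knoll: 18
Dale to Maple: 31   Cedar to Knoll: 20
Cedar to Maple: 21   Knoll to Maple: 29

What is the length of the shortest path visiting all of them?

There are 4! = 24 possible orderings.
Oak→Dale→Cedar→Knoll→Maple: 13+17+20+29 = 79
Oak→Dale→Cedar→Maple→Knoll: 13+17+21+29 = 80
Oak→Dale→Knoll→Cedar→Maple: 13+18+20+21 = 72
Oak→Dale→Knoll→Maple→Cedar: 13+18+29+21 = 81
Oak→Dale→Maple→Cedar→Knoll: 13+31+21+20 = 85
Oak→Dale→Maple→Knoll→Cedar: 13+31+29+20 = 93
Oak→Cedar→Dale→Knoll→Maple: 25+17+18+29 = 89
Oak→Cedar→Dale→Maple→Knoll: 25+17+31+29 = 102
Oak→Cedar→Knoll→Dale→Maple: 25+20+18+31 = 94
Oak→Cedar→Knoll→Maple→Dale: 25+20+29+31 = 105
Oak→Cedar→Maple→Dale→Knoll: 25+21+31+18 = 95
Oak→Cedar→Maple→Knoll→Dale: 25+21+29+18 = 93
Oak→Knoll→Dale→Cedar→Maple: 5+18+17+21 = 61
Oak→Knoll→Dale→Maple→Cedar: 5+18+31+21 = 75
… (10 more)
The minimum is 61.
One shortest path: Oak → Knoll → Dale → Cedar → Maple.

61 blocks — the minimum one-way total.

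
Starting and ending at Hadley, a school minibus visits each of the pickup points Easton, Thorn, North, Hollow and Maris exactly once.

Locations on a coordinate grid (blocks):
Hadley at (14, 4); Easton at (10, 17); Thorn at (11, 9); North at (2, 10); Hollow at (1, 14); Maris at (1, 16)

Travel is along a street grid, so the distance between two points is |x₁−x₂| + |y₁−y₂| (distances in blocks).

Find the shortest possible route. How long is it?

Shortest round trip = 52 blocks.

With 5 stops there are 5!/2 = 60 distinct round trips (a route and its reverse cost the same).
Hadley→Easton→Thorn→North→Hollow→Maris→Hadley: 17+9+10+5+2+25 = 68
Hadley→Easton→Thorn→North→Maris→Hollow→Hadley: 17+9+10+7+2+23 = 68
Hadley→Easton→Thorn→Hollow→North→Maris→Hadley: 17+9+15+5+7+25 = 78
Hadley→Easton→Thorn→Hollow→Maris→North→Hadley: 17+9+15+2+7+18 = 68
Hadley→Easton→Thorn→Maris→North→Hollow→Hadley: 17+9+17+7+5+23 = 78
Hadley→Easton→Thorn→Maris→Hollow→North→Hadley: 17+9+17+2+5+18 = 68
Hadley→Easton→North→Thorn→Hollow→Maris→Hadley: 17+15+10+15+2+25 = 84
Hadley→Easton→North→Thorn→Maris→Hollow→Hadley: 17+15+10+17+2+23 = 84
Hadley→Easton→North→Hollow→Thorn→Maris→Hadley: 17+15+5+15+17+25 = 94
Hadley→Easton→North→Hollow→Maris→Thorn→Hadley: 17+15+5+2+17+8 = 64
Hadley→Easton→North→Maris→Thorn→Hollow→Hadley: 17+15+7+17+15+23 = 94
Hadley→Easton→North→Maris→Hollow→Thorn→Hadley: 17+15+7+2+15+8 = 64
Hadley→Easton→Hollow→Thorn→North→Maris→Hadley: 17+12+15+10+7+25 = 86
Hadley→Easton→Hollow→Thorn→Maris→North→Hadley: 17+12+15+17+7+18 = 86
… (46 more)
Hadley→Easton→Maris→Hollow→North→Thorn→Hadley: 17+10+2+5+10+8 = 52  ← best
The minimum is 52.
One optimal route: Hadley → Easton → Maris → Hollow → North → Thorn → Hadley (or its reverse).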